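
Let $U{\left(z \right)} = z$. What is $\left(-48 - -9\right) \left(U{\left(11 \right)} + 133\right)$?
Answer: $-5616$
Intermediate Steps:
$\left(-48 - -9\right) \left(U{\left(11 \right)} + 133\right) = \left(-48 - -9\right) \left(11 + 133\right) = \left(-48 + 9\right) 144 = \left(-39\right) 144 = -5616$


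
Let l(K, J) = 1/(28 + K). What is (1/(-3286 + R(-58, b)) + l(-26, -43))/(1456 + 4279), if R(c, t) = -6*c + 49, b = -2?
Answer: 2887/33136830 ≈ 8.7124e-5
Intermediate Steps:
R(c, t) = 49 - 6*c
(1/(-3286 + R(-58, b)) + l(-26, -43))/(1456 + 4279) = (1/(-3286 + (49 - 6*(-58))) + 1/(28 - 26))/(1456 + 4279) = (1/(-3286 + (49 + 348)) + 1/2)/5735 = (1/(-3286 + 397) + ½)*(1/5735) = (1/(-2889) + ½)*(1/5735) = (-1/2889 + ½)*(1/5735) = (2887/5778)*(1/5735) = 2887/33136830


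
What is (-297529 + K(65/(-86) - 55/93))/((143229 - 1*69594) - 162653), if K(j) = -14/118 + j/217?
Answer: 30466504553113/9115300237092 ≈ 3.3423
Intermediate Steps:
K(j) = -7/59 + j/217 (K(j) = -14*1/118 + j*(1/217) = -7/59 + j/217)
(-297529 + K(65/(-86) - 55/93))/((143229 - 1*69594) - 162653) = (-297529 + (-7/59 + (65/(-86) - 55/93)/217))/((143229 - 1*69594) - 162653) = (-297529 + (-7/59 + (65*(-1/86) - 55*1/93)/217))/((143229 - 69594) - 162653) = (-297529 + (-7/59 + (-65/86 - 55/93)/217))/(73635 - 162653) = (-297529 + (-7/59 + (1/217)*(-10775/7998)))/(-89018) = (-297529 + (-7/59 - 10775/1735566))*(-1/89018) = (-297529 - 12784687/102398394)*(-1/89018) = -30466504553113/102398394*(-1/89018) = 30466504553113/9115300237092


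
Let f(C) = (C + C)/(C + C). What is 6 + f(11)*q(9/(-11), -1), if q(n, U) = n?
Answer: 57/11 ≈ 5.1818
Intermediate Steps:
f(C) = 1 (f(C) = (2*C)/((2*C)) = (2*C)*(1/(2*C)) = 1)
6 + f(11)*q(9/(-11), -1) = 6 + 1*(9/(-11)) = 6 + 1*(9*(-1/11)) = 6 + 1*(-9/11) = 6 - 9/11 = 57/11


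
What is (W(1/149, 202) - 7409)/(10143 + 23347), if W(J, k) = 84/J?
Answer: 5107/33490 ≈ 0.15249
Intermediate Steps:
(W(1/149, 202) - 7409)/(10143 + 23347) = (84/(1/149) - 7409)/(10143 + 23347) = (84/(1/149) - 7409)/33490 = (84*149 - 7409)*(1/33490) = (12516 - 7409)*(1/33490) = 5107*(1/33490) = 5107/33490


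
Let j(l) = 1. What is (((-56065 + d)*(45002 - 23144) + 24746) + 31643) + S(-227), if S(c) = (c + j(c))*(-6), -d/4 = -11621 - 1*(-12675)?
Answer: -1317564353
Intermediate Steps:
d = -4216 (d = -4*(-11621 - 1*(-12675)) = -4*(-11621 + 12675) = -4*1054 = -4216)
S(c) = -6 - 6*c (S(c) = (c + 1)*(-6) = (1 + c)*(-6) = -6 - 6*c)
(((-56065 + d)*(45002 - 23144) + 24746) + 31643) + S(-227) = (((-56065 - 4216)*(45002 - 23144) + 24746) + 31643) + (-6 - 6*(-227)) = ((-60281*21858 + 24746) + 31643) + (-6 + 1362) = ((-1317622098 + 24746) + 31643) + 1356 = (-1317597352 + 31643) + 1356 = -1317565709 + 1356 = -1317564353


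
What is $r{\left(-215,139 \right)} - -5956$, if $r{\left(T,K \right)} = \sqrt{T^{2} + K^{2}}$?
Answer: $5956 + \sqrt{65546} \approx 6212.0$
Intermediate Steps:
$r{\left(T,K \right)} = \sqrt{K^{2} + T^{2}}$
$r{\left(-215,139 \right)} - -5956 = \sqrt{139^{2} + \left(-215\right)^{2}} - -5956 = \sqrt{19321 + 46225} + 5956 = \sqrt{65546} + 5956 = 5956 + \sqrt{65546}$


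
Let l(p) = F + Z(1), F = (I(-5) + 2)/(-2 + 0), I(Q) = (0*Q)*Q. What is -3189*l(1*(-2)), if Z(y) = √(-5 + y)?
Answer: 3189 - 6378*I ≈ 3189.0 - 6378.0*I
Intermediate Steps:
I(Q) = 0 (I(Q) = 0*Q = 0)
F = -1 (F = (0 + 2)/(-2 + 0) = 2/(-2) = 2*(-½) = -1)
l(p) = -1 + 2*I (l(p) = -1 + √(-5 + 1) = -1 + √(-4) = -1 + 2*I)
-3189*l(1*(-2)) = -3189*(-1 + 2*I) = 3189 - 6378*I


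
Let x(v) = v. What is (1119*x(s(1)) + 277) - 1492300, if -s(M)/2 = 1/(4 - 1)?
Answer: -1492769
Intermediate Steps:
s(M) = -⅔ (s(M) = -2/(4 - 1) = -2/3 = -2*⅓ = -⅔)
(1119*x(s(1)) + 277) - 1492300 = (1119*(-⅔) + 277) - 1492300 = (-746 + 277) - 1492300 = -469 - 1492300 = -1492769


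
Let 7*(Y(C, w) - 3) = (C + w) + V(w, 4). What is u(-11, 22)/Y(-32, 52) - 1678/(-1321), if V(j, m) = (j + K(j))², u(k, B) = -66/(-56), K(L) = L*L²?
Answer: 44266167221995/34848395042348 ≈ 1.2703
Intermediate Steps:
K(L) = L³
u(k, B) = 33/28 (u(k, B) = -66*(-1/56) = 33/28)
V(j, m) = (j + j³)²
Y(C, w) = 3 + C/7 + w/7 + w²*(1 + w²)²/7 (Y(C, w) = 3 + ((C + w) + w²*(1 + w²)²)/7 = 3 + (C + w + w²*(1 + w²)²)/7 = 3 + (C/7 + w/7 + w²*(1 + w²)²/7) = 3 + C/7 + w/7 + w²*(1 + w²)²/7)
u(-11, 22)/Y(-32, 52) - 1678/(-1321) = 33/(28*(3 + (⅐)*(-32) + (⅐)*52 + (⅐)*52²*(1 + 52²)²)) - 1678/(-1321) = 33/(28*(3 - 32/7 + 52/7 + (⅐)*2704*(1 + 2704)²)) - 1678*(-1/1321) = 33/(28*(3 - 32/7 + 52/7 + (⅐)*2704*2705²)) + 1678/1321 = 33/(28*(3 - 32/7 + 52/7 + (⅐)*2704*7317025)) + 1678/1321 = 33/(28*(3 - 32/7 + 52/7 + 19785235600/7)) + 1678/1321 = 33/(28*(19785235641/7)) + 1678/1321 = (33/28)*(7/19785235641) + 1678/1321 = 11/26380314188 + 1678/1321 = 44266167221995/34848395042348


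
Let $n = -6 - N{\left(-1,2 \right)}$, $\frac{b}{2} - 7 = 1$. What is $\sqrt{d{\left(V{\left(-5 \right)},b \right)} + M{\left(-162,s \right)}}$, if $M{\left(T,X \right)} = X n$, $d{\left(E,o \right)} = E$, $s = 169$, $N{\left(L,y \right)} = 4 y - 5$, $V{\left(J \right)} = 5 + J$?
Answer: $39 i \approx 39.0 i$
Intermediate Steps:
$b = 16$ ($b = 14 + 2 \cdot 1 = 14 + 2 = 16$)
$N{\left(L,y \right)} = -5 + 4 y$
$n = -9$ ($n = -6 - \left(-5 + 4 \cdot 2\right) = -6 - \left(-5 + 8\right) = -6 - 3 = -9$)
$M{\left(T,X \right)} = - 9 X$ ($M{\left(T,X \right)} = X \left(-9\right) = - 9 X$)
$\sqrt{d{\left(V{\left(-5 \right)},b \right)} + M{\left(-162,s \right)}} = \sqrt{\left(5 - 5\right) - 1521} = \sqrt{0 - 1521} = \sqrt{-1521} = 39 i$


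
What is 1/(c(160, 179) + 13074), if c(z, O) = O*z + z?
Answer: 1/41874 ≈ 2.3881e-5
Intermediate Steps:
c(z, O) = z + O*z
1/(c(160, 179) + 13074) = 1/(160*(1 + 179) + 13074) = 1/(160*180 + 13074) = 1/(28800 + 13074) = 1/41874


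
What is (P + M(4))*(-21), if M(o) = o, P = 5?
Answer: -189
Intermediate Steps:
(P + M(4))*(-21) = (5 + 4)*(-21) = 9*(-21) = -189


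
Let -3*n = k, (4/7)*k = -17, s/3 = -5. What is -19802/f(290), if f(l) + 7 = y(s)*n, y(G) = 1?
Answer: -237624/35 ≈ -6789.3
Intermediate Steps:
s = -15 (s = 3*(-5) = -15)
k = -119/4 (k = (7/4)*(-17) = -119/4 ≈ -29.750)
n = 119/12 (n = -1/3*(-119/4) = 119/12 ≈ 9.9167)
f(l) = 35/12 (f(l) = -7 + 1*(119/12) = -7 + 119/12 = 35/12)
-19802/f(290) = -19802/35/12 = -19802*12/35 = -237624/35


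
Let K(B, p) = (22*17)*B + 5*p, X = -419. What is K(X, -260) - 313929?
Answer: -471935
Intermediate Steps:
K(B, p) = 5*p + 374*B (K(B, p) = 374*B + 5*p = 5*p + 374*B)
K(X, -260) - 313929 = (5*(-260) + 374*(-419)) - 313929 = (-1300 - 156706) - 313929 = -158006 - 313929 = -471935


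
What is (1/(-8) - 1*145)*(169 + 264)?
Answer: -502713/8 ≈ -62839.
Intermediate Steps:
(1/(-8) - 1*145)*(169 + 264) = (-⅛ - 145)*433 = -1161/8*433 = -502713/8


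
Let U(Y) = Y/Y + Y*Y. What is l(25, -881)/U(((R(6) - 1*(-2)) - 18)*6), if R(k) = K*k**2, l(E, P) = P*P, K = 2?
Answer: 776161/112897 ≈ 6.8749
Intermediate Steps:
l(E, P) = P**2
R(k) = 2*k**2
U(Y) = 1 + Y**2
l(25, -881)/U(((R(6) - 1*(-2)) - 18)*6) = (-881)**2/(1 + (((2*6**2 - 1*(-2)) - 18)*6)**2) = 776161/(1 + (((2*36 + 2) - 18)*6)**2) = 776161/(1 + (((72 + 2) - 18)*6)**2) = 776161/(1 + ((74 - 18)*6)**2) = 776161/(1 + (56*6)**2) = 776161/(1 + 336**2) = 776161/(1 + 112896) = 776161/112897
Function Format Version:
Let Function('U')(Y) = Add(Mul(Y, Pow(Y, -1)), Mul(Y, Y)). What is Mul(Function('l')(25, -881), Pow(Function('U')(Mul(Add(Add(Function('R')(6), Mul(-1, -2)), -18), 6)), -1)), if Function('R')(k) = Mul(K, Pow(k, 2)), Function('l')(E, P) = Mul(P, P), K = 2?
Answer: Rational(776161, 112897) ≈ 6.8749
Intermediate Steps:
Function('l')(E, P) = Pow(P, 2)
Function('R')(k) = Mul(2, Pow(k, 2))
Function('U')(Y) = Add(1, Pow(Y, 2))
Mul(Function('l')(25, -881), Pow(Function('U')(Mul(Add(Add(Function('R')(6), Mul(-1, -2)), -18), 6)), -1)) = Mul(Pow(-881, 2), Pow(Add(1, Pow(Mul(Add(Add(Mul(2, Pow(6, 2)), Mul(-1, -2)), -18), 6), 2)), -1)) = Mul(776161, Pow(Add(1, Pow(Mul(Add(Add(Mul(2, 36), 2), -18), 6), 2)), -1)) = Mul(776161, Pow(Add(1, Pow(Mul(Add(Add(72, 2), -18), 6), 2)), -1)) = Mul(776161, Pow(Add(1, Pow(Mul(Add(74, -18), 6), 2)), -1)) = Mul(776161, Pow(Add(1, Pow(Mul(56, 6), 2)), -1)) = Mul(776161, Pow(Add(1, Pow(336, 2)), -1)) = Mul(776161, Pow(Add(1, 112896), -1)) = Mul(776161, Pow(112897, -1)) = Mul(776161, Rational(1, 112897)) = Rational(776161, 112897)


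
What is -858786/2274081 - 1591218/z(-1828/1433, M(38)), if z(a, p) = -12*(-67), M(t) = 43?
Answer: -201069393589/101575618 ≈ -1979.5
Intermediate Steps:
z(a, p) = 804
-858786/2274081 - 1591218/z(-1828/1433, M(38)) = -858786/2274081 - 1591218/804 = -858786*1/2274081 - 1591218*1/804 = -286262/758027 - 265203/134 = -201069393589/101575618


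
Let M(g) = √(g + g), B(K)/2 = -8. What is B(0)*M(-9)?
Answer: -48*I*√2 ≈ -67.882*I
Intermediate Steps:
B(K) = -16 (B(K) = 2*(-8) = -16)
M(g) = √2*√g (M(g) = √(2*g) = √2*√g)
B(0)*M(-9) = -16*√2*√(-9) = -16*√2*3*I = -48*I*√2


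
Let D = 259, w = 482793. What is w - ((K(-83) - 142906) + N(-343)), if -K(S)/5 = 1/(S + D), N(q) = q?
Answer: 110183397/176 ≈ 6.2604e+5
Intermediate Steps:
K(S) = -5/(259 + S) (K(S) = -5/(S + 259) = -5/(259 + S))
w - ((K(-83) - 142906) + N(-343)) = 482793 - ((-5/(259 - 83) - 142906) - 343) = 482793 - ((-5/176 - 142906) - 343) = 482793 - (-25151461/176 - 343) = 482793 - 1*(-25211829/176) = 482793 + 25211829/176 = 110183397/176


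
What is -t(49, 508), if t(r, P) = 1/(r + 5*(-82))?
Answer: 1/361 ≈ 0.0027701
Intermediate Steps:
t(r, P) = 1/(-410 + r) (t(r, P) = 1/(r - 410) = 1/(-410 + r))
-t(49, 508) = -1/(-410 + 49) = -1/(-361) = -1*(-1/361) = 1/361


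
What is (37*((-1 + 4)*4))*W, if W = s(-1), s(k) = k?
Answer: -444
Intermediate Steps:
W = -1
(37*((-1 + 4)*4))*W = (37*((-1 + 4)*4))*(-1) = (37*(3*4))*(-1) = (37*12)*(-1) = 444*(-1) = -444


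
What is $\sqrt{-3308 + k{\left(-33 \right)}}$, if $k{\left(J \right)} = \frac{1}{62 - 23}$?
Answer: $\frac{i \sqrt{5031429}}{39} \approx 57.515 i$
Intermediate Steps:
$k{\left(J \right)} = \frac{1}{39}$
$\sqrt{-3308 + k{\left(-33 \right)}} = \sqrt{-3308 + \frac{1}{39}} = \sqrt{- \frac{129011}{39}} = \frac{i \sqrt{5031429}}{39}$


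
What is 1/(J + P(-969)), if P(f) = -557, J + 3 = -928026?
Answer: -1/928586 ≈ -1.0769e-6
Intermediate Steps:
J = -928029 (J = -3 - 928026 = -928029)
1/(J + P(-969)) = 1/(-928029 - 557) = 1/(-928586) = -1/928586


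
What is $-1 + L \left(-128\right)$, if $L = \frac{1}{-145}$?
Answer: $- \frac{17}{145} \approx -0.11724$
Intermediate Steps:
$L = - \frac{1}{145} \approx -0.0068966$
$-1 + L \left(-128\right) = -1 - - \frac{128}{145} = -1 + \frac{128}{145} = - \frac{17}{145}$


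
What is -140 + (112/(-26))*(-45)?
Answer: 700/13 ≈ 53.846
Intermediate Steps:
-140 + (112/(-26))*(-45) = -140 + (112*(-1/26))*(-45) = -140 - 56/13*(-45) = -140 + 2520/13 = 700/13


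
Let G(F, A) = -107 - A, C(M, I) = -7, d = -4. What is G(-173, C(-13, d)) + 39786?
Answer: 39686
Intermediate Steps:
G(-173, C(-13, d)) + 39786 = (-107 - 1*(-7)) + 39786 = (-107 + 7) + 39786 = -100 + 39786 = 39686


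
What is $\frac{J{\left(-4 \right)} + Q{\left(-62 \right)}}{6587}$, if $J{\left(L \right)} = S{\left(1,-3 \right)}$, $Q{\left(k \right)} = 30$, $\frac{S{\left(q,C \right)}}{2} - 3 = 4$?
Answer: $\frac{44}{6587} \approx 0.0066798$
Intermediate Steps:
$S{\left(q,C \right)} = 14$ ($S{\left(q,C \right)} = 6 + 2 \cdot 4 = 6 + 8 = 14$)
$J{\left(L \right)} = 14$
$\frac{J{\left(-4 \right)} + Q{\left(-62 \right)}}{6587} = \frac{14 + 30}{6587} = 44 \cdot \frac{1}{6587} = \frac{44}{6587}$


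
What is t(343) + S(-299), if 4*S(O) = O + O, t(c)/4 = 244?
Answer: 1653/2 ≈ 826.50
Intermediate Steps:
t(c) = 976 (t(c) = 4*244 = 976)
S(O) = O/2 (S(O) = (O + O)/4 = (2*O)/4 = O/2)
t(343) + S(-299) = 976 + (½)*(-299) = 976 - 299/2 = 1653/2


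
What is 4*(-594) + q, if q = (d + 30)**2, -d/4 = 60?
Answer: 41724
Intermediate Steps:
d = -240 (d = -4*60 = -240)
q = 44100 (q = (-240 + 30)**2 = (-210)**2 = 44100)
4*(-594) + q = 4*(-594) + 44100 = -2376 + 44100 = 41724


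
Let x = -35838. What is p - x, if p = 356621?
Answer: 392459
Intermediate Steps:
p - x = 356621 - 1*(-35838) = 356621 + 35838 = 392459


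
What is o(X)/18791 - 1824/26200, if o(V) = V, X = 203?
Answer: -3619523/61540525 ≈ -0.058815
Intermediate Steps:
o(X)/18791 - 1824/26200 = 203/18791 - 1824/26200 = 203*(1/18791) - 1824*1/26200 = 203/18791 - 228/3275 = -3619523/61540525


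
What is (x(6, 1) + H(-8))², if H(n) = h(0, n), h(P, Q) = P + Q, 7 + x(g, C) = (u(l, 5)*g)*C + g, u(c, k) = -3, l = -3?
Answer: 729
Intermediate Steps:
x(g, C) = -7 + g - 3*C*g (x(g, C) = -7 + ((-3*g)*C + g) = -7 + (-3*C*g + g) = -7 + (g - 3*C*g) = -7 + g - 3*C*g)
H(n) = n (H(n) = 0 + n = n)
(x(6, 1) + H(-8))² = ((-7 + 6 - 3*1*6) - 8)² = ((-7 + 6 - 18) - 8)² = (-19 - 8)² = (-27)² = 729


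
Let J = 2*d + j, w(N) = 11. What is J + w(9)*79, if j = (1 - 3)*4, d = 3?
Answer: 867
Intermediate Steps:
j = -8 (j = -2*4 = -8)
J = -2 (J = 2*3 - 8 = 6 - 8 = -2)
J + w(9)*79 = -2 + 11*79 = -2 + 869 = 867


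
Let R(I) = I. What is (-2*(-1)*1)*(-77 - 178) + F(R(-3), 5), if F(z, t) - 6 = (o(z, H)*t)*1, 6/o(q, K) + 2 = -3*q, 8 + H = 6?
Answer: -3498/7 ≈ -499.71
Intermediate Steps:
H = -2 (H = -8 + 6 = -2)
o(q, K) = 6/(-2 - 3*q)
F(z, t) = 6 - 6*t/(2 + 3*z) (F(z, t) = 6 + ((-6/(2 + 3*z))*t)*1 = 6 - 6*t/(2 + 3*z)*1 = 6 - 6*t/(2 + 3*z))
(-2*(-1)*1)*(-77 - 178) + F(R(-3), 5) = (-2*(-1)*1)*(-77 - 178) + 6*(2 - 1*5 + 3*(-3))/(2 + 3*(-3)) = (2*1)*(-255) + 6*(2 - 5 - 9)/(2 - 9) = 2*(-255) + 6*(-12)/(-7) = -510 + 6*(-1/7)*(-12) = -510 + 72/7 = -3498/7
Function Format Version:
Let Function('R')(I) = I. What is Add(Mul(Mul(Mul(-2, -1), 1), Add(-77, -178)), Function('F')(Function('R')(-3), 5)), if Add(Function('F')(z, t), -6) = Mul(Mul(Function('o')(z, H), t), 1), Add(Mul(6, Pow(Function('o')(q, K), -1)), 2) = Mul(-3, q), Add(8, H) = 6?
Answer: Rational(-3498, 7) ≈ -499.71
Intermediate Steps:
H = -2 (H = Add(-8, 6) = -2)
Function('o')(q, K) = Mul(6, Pow(Add(-2, Mul(-3, q)), -1))
Function('F')(z, t) = Add(6, Mul(-6, t, Pow(Add(2, Mul(3, z)), -1))) (Function('F')(z, t) = Add(6, Mul(Mul(Mul(-6, Pow(Add(2, Mul(3, z)), -1)), t), 1)) = Add(6, Mul(Mul(-6, t, Pow(Add(2, Mul(3, z)), -1)), 1)) = Add(6, Mul(-6, t, Pow(Add(2, Mul(3, z)), -1))))
Add(Mul(Mul(Mul(-2, -1), 1), Add(-77, -178)), Function('F')(Function('R')(-3), 5)) = Add(Mul(Mul(Mul(-2, -1), 1), Add(-77, -178)), Mul(6, Pow(Add(2, Mul(3, -3)), -1), Add(2, Mul(-1, 5), Mul(3, -3)))) = Add(Mul(Mul(2, 1), -255), Mul(6, Pow(Add(2, -9), -1), Add(2, -5, -9))) = Add(Mul(2, -255), Mul(6, Pow(-7, -1), -12)) = Add(-510, Mul(6, Rational(-1, 7), -12)) = Add(-510, Rational(72, 7)) = Rational(-3498, 7)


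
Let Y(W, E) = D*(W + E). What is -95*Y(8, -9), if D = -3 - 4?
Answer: -665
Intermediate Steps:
D = -7
Y(W, E) = -7*E - 7*W (Y(W, E) = -7*(W + E) = -7*(E + W) = -7*E - 7*W)
-95*Y(8, -9) = -95*(-7*(-9) - 7*8) = -95*(63 - 56) = -95*7 = -665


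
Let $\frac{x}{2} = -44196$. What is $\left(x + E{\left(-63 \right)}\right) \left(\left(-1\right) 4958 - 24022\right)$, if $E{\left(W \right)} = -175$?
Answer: $2566671660$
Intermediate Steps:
$x = -88392$ ($x = 2 \left(-44196\right) = -88392$)
$\left(x + E{\left(-63 \right)}\right) \left(\left(-1\right) 4958 - 24022\right) = \left(-88392 - 175\right) \left(\left(-1\right) 4958 - 24022\right) = - 88567 \left(-4958 - 24022\right) = \left(-88567\right) \left(-28980\right) = 2566671660$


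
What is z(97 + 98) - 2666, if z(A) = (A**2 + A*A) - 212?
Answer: 73172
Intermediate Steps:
z(A) = -212 + 2*A**2 (z(A) = (A**2 + A**2) - 212 = 2*A**2 - 212 = -212 + 2*A**2)
z(97 + 98) - 2666 = (-212 + 2*(97 + 98)**2) - 2666 = (-212 + 2*195**2) - 2666 = (-212 + 2*38025) - 2666 = (-212 + 76050) - 2666 = 75838 - 2666 = 73172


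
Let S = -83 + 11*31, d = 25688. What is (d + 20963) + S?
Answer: 46909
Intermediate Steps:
S = 258 (S = -83 + 341 = 258)
(d + 20963) + S = (25688 + 20963) + 258 = 46651 + 258 = 46909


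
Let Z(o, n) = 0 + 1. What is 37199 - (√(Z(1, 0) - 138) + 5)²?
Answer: 37311 - 10*I*√137 ≈ 37311.0 - 117.05*I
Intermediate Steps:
Z(o, n) = 1
37199 - (√(Z(1, 0) - 138) + 5)² = 37199 - (√(1 - 138) + 5)² = 37199 - (√(-137) + 5)² = 37199 - (I*√137 + 5)² = 37199 - (5 + I*√137)²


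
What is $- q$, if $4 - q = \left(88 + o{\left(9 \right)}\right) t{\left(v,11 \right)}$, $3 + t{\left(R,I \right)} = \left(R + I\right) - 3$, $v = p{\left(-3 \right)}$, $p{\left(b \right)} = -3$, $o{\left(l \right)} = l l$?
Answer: $334$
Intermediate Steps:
$o{\left(l \right)} = l^{2}$
$v = -3$
$t{\left(R,I \right)} = -6 + I + R$ ($t{\left(R,I \right)} = -3 - \left(3 - I - R\right) = -3 + \left(-3 + I + R\right) = -6 + I + R$)
$q = -334$ ($q = 4 - \left(88 + 9^{2}\right) \left(-6 + 11 - 3\right) = 4 - \left(88 + 81\right) 2 = 4 - 169 \cdot 2 = 4 - 338 = -334$)
$- q = \left(-1\right) \left(-334\right) = 334$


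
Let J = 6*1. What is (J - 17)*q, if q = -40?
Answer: 440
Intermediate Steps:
J = 6
(J - 17)*q = (6 - 17)*(-40) = -11*(-40) = 440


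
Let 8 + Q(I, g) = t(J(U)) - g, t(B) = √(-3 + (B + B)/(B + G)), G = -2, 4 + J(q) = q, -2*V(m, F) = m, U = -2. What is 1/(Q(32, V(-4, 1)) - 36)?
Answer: -92/4235 - I*√6/4235 ≈ -0.021724 - 0.00057839*I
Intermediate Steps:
V(m, F) = -m/2
J(q) = -4 + q
t(B) = √(-3 + 2*B/(-2 + B)) (t(B) = √(-3 + (B + B)/(B - 2)) = √(-3 + (2*B)/(-2 + B)) = √(-3 + 2*B/(-2 + B)))
Q(I, g) = -8 - g + I*√6/2 (Q(I, g) = -8 + (√((6 - (-4 - 2))/(-2 + (-4 - 2))) - g) = -8 + (√((6 - 1*(-6))/(-2 - 6)) - g) = -8 + (√((6 + 6)/(-8)) - g) = -8 + (√(-⅛*12) - g) = -8 + (√(-3/2) - g) = -8 + (I*√6/2 - g) = -8 + (-g + I*√6/2) = -8 - g + I*√6/2)
1/(Q(32, V(-4, 1)) - 36) = 1/((-8 - (-1)*(-4)/2 + I*√6/2) - 36) = 1/((-8 - 1*2 + I*√6/2) - 36) = 1/((-8 - 2 + I*√6/2) - 36) = 1/((-10 + I*√6/2) - 36) = 1/(-46 + I*√6/2)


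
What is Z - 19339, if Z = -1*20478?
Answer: -39817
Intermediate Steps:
Z = -20478
Z - 19339 = -20478 - 19339 = -39817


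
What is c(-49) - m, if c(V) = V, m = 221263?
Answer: -221312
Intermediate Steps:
c(-49) - m = -49 - 1*221263 = -49 - 221263 = -221312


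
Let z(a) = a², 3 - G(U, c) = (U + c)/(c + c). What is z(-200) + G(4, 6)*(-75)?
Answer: 79675/2 ≈ 39838.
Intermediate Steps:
G(U, c) = 3 - (U + c)/(2*c) (G(U, c) = 3 - (U + c)/(c + c) = 3 - (U + c)/(2*c))
z(-200) + G(4, 6)*(-75) = (-200)² + ((½)*(-1*4 + 5*6)/6)*(-75) = 40000 + ((½)*(⅙)*(-4 + 30))*(-75) = 40000 + ((½)*(⅙)*26)*(-75) = 40000 + (13/6)*(-75) = 40000 - 325/2 = 79675/2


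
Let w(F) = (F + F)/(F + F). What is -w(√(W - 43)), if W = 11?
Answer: -1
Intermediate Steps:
w(F) = 1 (w(F) = (2*F)/((2*F)) = (2*F)*(1/(2*F)) = 1)
-w(√(W - 43)) = -1*1 = -1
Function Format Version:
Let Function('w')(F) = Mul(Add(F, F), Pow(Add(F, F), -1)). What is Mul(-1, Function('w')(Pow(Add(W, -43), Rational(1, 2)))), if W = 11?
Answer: -1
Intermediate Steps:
Function('w')(F) = 1 (Function('w')(F) = Mul(Mul(2, F), Pow(Mul(2, F), -1)) = Mul(Mul(2, F), Mul(Rational(1, 2), Pow(F, -1))) = 1)
Mul(-1, Function('w')(Pow(Add(W, -43), Rational(1, 2)))) = Mul(-1, 1) = -1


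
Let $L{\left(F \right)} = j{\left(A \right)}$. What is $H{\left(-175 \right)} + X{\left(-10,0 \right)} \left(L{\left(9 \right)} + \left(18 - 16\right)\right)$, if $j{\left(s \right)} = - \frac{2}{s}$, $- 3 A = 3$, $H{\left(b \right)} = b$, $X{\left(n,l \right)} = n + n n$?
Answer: $185$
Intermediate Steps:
$X{\left(n,l \right)} = n + n^{2}$
$A = -1$ ($A = \left(- \frac{1}{3}\right) 3 = -1$)
$L{\left(F \right)} = 2$ ($L{\left(F \right)} = - \frac{2}{-1} = \left(-2\right) \left(-1\right) = 2$)
$H{\left(-175 \right)} + X{\left(-10,0 \right)} \left(L{\left(9 \right)} + \left(18 - 16\right)\right) = -175 + - 10 \left(1 - 10\right) \left(2 + \left(18 - 16\right)\right) = -175 + \left(-10\right) \left(-9\right) \left(2 + 2\right) = -175 + 90 \cdot 4 = -175 + 360 = 185$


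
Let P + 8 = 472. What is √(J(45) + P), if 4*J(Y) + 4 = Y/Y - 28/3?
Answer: √16593/6 ≈ 21.469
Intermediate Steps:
P = 464 (P = -8 + 472 = 464)
J(Y) = -37/12 (J(Y) = -1 + (Y/Y - 28/3)/4 = -1 + (1 - 28*⅓)/4 = -1 + (1 - 28/3)/4 = -1 + (¼)*(-25/3) = -1 - 25/12 = -37/12)
√(J(45) + P) = √(-37/12 + 464) = √(5531/12) = √16593/6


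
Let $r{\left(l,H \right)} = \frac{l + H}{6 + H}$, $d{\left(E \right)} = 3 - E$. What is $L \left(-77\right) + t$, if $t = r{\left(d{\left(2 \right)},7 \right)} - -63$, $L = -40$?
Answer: $\frac{40867}{13} \approx 3143.6$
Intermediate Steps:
$r{\left(l,H \right)} = \frac{H + l}{6 + H}$
$t = \frac{827}{13}$ ($t = \frac{7 + \left(3 - 2\right)}{6 + 7} - -63 = \frac{7 + \left(3 - 2\right)}{13} + 63 = \frac{7 + 1}{13} + 63 = \frac{1}{13} \cdot 8 + 63 = \frac{8}{13} + 63 = \frac{827}{13} \approx 63.615$)
$L \left(-77\right) + t = \left(-40\right) \left(-77\right) + \frac{827}{13} = 3080 + \frac{827}{13} = \frac{40867}{13}$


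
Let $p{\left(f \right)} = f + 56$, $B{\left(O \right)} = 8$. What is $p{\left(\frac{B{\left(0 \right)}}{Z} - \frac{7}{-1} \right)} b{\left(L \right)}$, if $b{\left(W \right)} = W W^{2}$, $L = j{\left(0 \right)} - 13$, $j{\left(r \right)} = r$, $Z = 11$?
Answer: $- \frac{1540097}{11} \approx -1.4001 \cdot 10^{5}$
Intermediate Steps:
$L = -13$ ($L = 0 - 13 = -13$)
$p{\left(f \right)} = 56 + f$
$b{\left(W \right)} = W^{3}$
$p{\left(\frac{B{\left(0 \right)}}{Z} - \frac{7}{-1} \right)} b{\left(L \right)} = \left(56 + \left(\frac{8}{11} - \frac{7}{-1}\right)\right) \left(-13\right)^{3} = \left(56 + \left(8 \cdot \frac{1}{11} - -7\right)\right) \left(-2197\right) = \left(56 + \left(\frac{8}{11} + 7\right)\right) \left(-2197\right) = \left(56 + \frac{85}{11}\right) \left(-2197\right) = \frac{701}{11} \left(-2197\right) = - \frac{1540097}{11}$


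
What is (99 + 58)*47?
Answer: 7379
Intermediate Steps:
(99 + 58)*47 = 157*47 = 7379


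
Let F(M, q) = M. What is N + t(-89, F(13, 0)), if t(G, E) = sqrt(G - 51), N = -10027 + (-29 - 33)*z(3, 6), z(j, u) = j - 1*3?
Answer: -10027 + 2*I*sqrt(35) ≈ -10027.0 + 11.832*I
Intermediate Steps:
z(j, u) = -3 + j (z(j, u) = j - 3 = -3 + j)
N = -10027 (N = -10027 + (-29 - 33)*(-3 + 3) = -10027 - 62*0 = -10027 + 0 = -10027)
t(G, E) = sqrt(-51 + G)
N + t(-89, F(13, 0)) = -10027 + sqrt(-51 - 89) = -10027 + sqrt(-140) = -10027 + 2*I*sqrt(35)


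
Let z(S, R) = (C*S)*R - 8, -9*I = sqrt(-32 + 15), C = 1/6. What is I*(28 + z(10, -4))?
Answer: -40*I*sqrt(17)/27 ≈ -6.1083*I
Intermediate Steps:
C = 1/6 ≈ 0.16667
I = -I*sqrt(17)/9 (I = -sqrt(-32 + 15)/9 = -I*sqrt(17)/9 ≈ -0.45812*I)
z(S, R) = -8 + R*S/6 (z(S, R) = (S/6)*R - 8 = R*S/6 - 8 = -8 + R*S/6)
I*(28 + z(10, -4)) = (-I*sqrt(17)/9)*(28 + (-8 + (1/6)*(-4)*10)) = (-I*sqrt(17)/9)*(28 + (-8 - 20/3)) = (-I*sqrt(17)/9)*(28 - 44/3) = -I*sqrt(17)/9*(40/3) = -40*I*sqrt(17)/27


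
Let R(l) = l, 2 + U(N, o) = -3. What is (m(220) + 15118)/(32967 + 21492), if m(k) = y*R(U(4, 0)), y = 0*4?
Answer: 15118/54459 ≈ 0.27760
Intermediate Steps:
U(N, o) = -5 (U(N, o) = -2 - 3 = -5)
y = 0
m(k) = 0 (m(k) = 0*(-5) = 0)
(m(220) + 15118)/(32967 + 21492) = (0 + 15118)/(32967 + 21492) = 15118/54459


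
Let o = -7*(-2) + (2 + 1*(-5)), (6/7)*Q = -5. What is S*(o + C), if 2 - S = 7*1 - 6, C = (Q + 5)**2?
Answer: 421/36 ≈ 11.694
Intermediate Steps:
Q = -35/6 (Q = (7/6)*(-5) = -35/6 ≈ -5.8333)
o = 11 (o = 14 + (2 - 5) = 14 - 3 = 11)
C = 25/36 (C = (-35/6 + 5)**2 = (-5/6)**2 = 25/36 ≈ 0.69444)
S = 1 (S = 2 - (7*1 - 6) = 2 - (7 - 6) = 2 - 1*1 = 2 - 1 = 1)
S*(o + C) = 1*(11 + 25/36) = 1*(421/36) = 421/36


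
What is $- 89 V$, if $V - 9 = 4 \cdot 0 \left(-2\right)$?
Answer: $-801$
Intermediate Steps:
$V = 9$ ($V = 9 + 4 \cdot 0 \left(-2\right) = 9 + 0 \left(-2\right) = 9 + 0 = 9$)
$- 89 V = \left(-89\right) 9 = -801$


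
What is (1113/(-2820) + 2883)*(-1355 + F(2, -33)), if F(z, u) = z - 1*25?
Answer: -1866948161/470 ≈ -3.9722e+6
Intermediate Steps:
F(z, u) = -25 + z (F(z, u) = z - 25 = -25 + z)
(1113/(-2820) + 2883)*(-1355 + F(2, -33)) = (1113/(-2820) + 2883)*(-1355 + (-25 + 2)) = (1113*(-1/2820) + 2883)*(-1355 - 23) = (-371/940 + 2883)*(-1378) = (2709649/940)*(-1378) = -1866948161/470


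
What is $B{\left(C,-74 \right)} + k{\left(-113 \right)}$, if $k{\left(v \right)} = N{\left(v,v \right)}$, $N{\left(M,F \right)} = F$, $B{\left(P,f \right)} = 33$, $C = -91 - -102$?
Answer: $-80$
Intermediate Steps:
$C = 11$ ($C = -91 + 102 = 11$)
$k{\left(v \right)} = v$
$B{\left(C,-74 \right)} + k{\left(-113 \right)} = 33 - 113 = -80$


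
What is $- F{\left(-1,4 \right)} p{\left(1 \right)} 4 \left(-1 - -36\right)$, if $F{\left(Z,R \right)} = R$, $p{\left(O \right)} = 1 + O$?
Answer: $-1120$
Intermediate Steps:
$- F{\left(-1,4 \right)} p{\left(1 \right)} 4 \left(-1 - -36\right) = - 4 \left(1 + 1\right) 4 \left(-1 - -36\right) = - 4 \cdot 2 \cdot 4 \left(-1 + 36\right) = - 8 \cdot 4 \cdot 35 = - 32 \cdot 35 = \left(-1\right) 1120 = -1120$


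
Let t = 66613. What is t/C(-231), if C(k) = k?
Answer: -66613/231 ≈ -288.37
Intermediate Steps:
t/C(-231) = 66613/(-231) = 66613*(-1/231) = -66613/231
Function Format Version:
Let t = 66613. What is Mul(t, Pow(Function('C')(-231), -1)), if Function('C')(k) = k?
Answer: Rational(-66613, 231) ≈ -288.37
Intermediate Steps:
Mul(t, Pow(Function('C')(-231), -1)) = Mul(66613, Pow(-231, -1)) = Mul(66613, Rational(-1, 231)) = Rational(-66613, 231)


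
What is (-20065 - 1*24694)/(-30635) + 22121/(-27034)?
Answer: 48394361/75289690 ≈ 0.64278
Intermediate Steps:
(-20065 - 1*24694)/(-30635) + 22121/(-27034) = (-20065 - 24694)*(-1/30635) + 22121*(-1/27034) = -44759*(-1/30635) - 22121/27034 = 4069/2785 - 22121/27034 = 48394361/75289690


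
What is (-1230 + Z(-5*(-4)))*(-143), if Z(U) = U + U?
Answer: 170170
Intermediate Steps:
Z(U) = 2*U
(-1230 + Z(-5*(-4)))*(-143) = (-1230 + 2*(-5*(-4)))*(-143) = (-1230 + 2*20)*(-143) = (-1230 + 40)*(-143) = -1190*(-143) = 170170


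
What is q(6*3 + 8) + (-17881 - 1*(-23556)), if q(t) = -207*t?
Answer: 293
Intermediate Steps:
q(6*3 + 8) + (-17881 - 1*(-23556)) = -207*(6*3 + 8) + (-17881 - 1*(-23556)) = -207*(18 + 8) + (-17881 + 23556) = -207*26 + 5675 = -5382 + 5675 = 293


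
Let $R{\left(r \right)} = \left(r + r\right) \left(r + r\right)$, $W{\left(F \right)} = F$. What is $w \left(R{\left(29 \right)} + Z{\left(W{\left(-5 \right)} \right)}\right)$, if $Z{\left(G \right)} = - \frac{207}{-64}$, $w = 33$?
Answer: $\frac{7111599}{64} \approx 1.1112 \cdot 10^{5}$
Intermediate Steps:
$Z{\left(G \right)} = \frac{207}{64}$ ($Z{\left(G \right)} = \left(-207\right) \left(- \frac{1}{64}\right) = \frac{207}{64}$)
$R{\left(r \right)} = 4 r^{2}$ ($R{\left(r \right)} = 2 r 2 r = 4 r^{2}$)
$w \left(R{\left(29 \right)} + Z{\left(W{\left(-5 \right)} \right)}\right) = 33 \left(4 \cdot 29^{2} + \frac{207}{64}\right) = 33 \left(4 \cdot 841 + \frac{207}{64}\right) = 33 \left(3364 + \frac{207}{64}\right) = 33 \cdot \frac{215503}{64} = \frac{7111599}{64}$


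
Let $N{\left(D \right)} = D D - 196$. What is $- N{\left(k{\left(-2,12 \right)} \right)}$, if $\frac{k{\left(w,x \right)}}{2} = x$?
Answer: $-380$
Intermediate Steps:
$k{\left(w,x \right)} = 2 x$
$N{\left(D \right)} = -196 + D^{2}$ ($N{\left(D \right)} = D^{2} - 196 = -196 + D^{2}$)
$- N{\left(k{\left(-2,12 \right)} \right)} = - (-196 + \left(2 \cdot 12\right)^{2}) = - (-196 + 24^{2}) = - (-196 + 576) = \left(-1\right) 380 = -380$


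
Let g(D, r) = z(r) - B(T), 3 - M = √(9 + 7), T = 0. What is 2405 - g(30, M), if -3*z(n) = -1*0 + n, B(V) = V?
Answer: 7214/3 ≈ 2404.7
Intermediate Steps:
M = -1 (M = 3 - √(9 + 7) = 3 - √16 = 3 - 1*4 = 3 - 4 = -1)
z(n) = -n/3 (z(n) = -(-1*0 + n)/3 = -(0 + n)/3 = -n/3)
g(D, r) = -r/3 (g(D, r) = -r/3 - 1*0 = -r/3 + 0 = -r/3)
2405 - g(30, M) = 2405 - (-1)*(-1)/3 = 2405 - 1*⅓ = 2405 - ⅓ = 7214/3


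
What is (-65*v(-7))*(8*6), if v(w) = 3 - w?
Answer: -31200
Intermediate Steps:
(-65*v(-7))*(8*6) = (-65*(3 - 1*(-7)))*(8*6) = -65*(3 + 7)*48 = -65*10*48 = -650*48 = -31200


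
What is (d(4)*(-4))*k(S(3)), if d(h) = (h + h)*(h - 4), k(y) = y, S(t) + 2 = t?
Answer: 0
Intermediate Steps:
S(t) = -2 + t
d(h) = 2*h*(-4 + h) (d(h) = (2*h)*(-4 + h) = 2*h*(-4 + h))
(d(4)*(-4))*k(S(3)) = ((2*4*(-4 + 4))*(-4))*(-2 + 3) = ((2*4*0)*(-4))*1 = (0*(-4))*1 = 0*1 = 0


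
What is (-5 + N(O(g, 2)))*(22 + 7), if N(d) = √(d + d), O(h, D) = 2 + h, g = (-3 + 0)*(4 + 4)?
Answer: -145 + 58*I*√11 ≈ -145.0 + 192.36*I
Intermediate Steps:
g = -24 (g = -3*8 = -24)
N(d) = √2*√d (N(d) = √(2*d) = √2*√d)
(-5 + N(O(g, 2)))*(22 + 7) = (-5 + √2*√(2 - 24))*(22 + 7) = (-5 + √2*√(-22))*29 = (-5 + √2*(I*√22))*29 = (-5 + 2*I*√11)*29 = -145 + 58*I*√11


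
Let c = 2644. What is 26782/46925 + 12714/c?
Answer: 333708029/62034850 ≈ 5.3794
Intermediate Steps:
26782/46925 + 12714/c = 26782/46925 + 12714/2644 = 26782*(1/46925) + 12714*(1/2644) = 26782/46925 + 6357/1322 = 333708029/62034850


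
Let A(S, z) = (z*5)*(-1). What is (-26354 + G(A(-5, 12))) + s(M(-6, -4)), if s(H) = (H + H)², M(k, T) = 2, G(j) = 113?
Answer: -26225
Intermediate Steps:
A(S, z) = -5*z (A(S, z) = (5*z)*(-1) = -5*z)
s(H) = 4*H² (s(H) = (2*H)² = 4*H²)
(-26354 + G(A(-5, 12))) + s(M(-6, -4)) = (-26354 + 113) + 4*2² = -26241 + 4*4 = -26241 + 16 = -26225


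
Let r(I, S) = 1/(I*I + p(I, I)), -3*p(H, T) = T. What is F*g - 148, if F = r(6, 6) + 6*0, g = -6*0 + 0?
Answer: -148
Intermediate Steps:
p(H, T) = -T/3
g = 0 (g = 0 + 0 = 0)
r(I, S) = 1/(I² - I/3) (r(I, S) = 1/(I*I - I/3) = 1/(I² - I/3))
F = 1/34 (F = 3/(6*(-1 + 3*6)) + 6*0 = 3*(⅙)/(-1 + 18) + 0 = 3*(⅙)/17 + 0 = 3*(⅙)*(1/17) + 0 = 1/34 + 0 = 1/34 ≈ 0.029412)
F*g - 148 = (1/34)*0 - 148 = 0 - 148 = -148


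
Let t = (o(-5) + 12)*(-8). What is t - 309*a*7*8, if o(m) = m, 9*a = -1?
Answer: 5600/3 ≈ 1866.7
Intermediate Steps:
a = -⅑ (a = (⅑)*(-1) = -⅑ ≈ -0.11111)
t = -56 (t = (-5 + 12)*(-8) = 7*(-8) = -56)
t - 309*a*7*8 = -56 - 309*(-⅑*7)*8 = -56 - (-721)*8/3 = -56 - 309*(-56/9) = -56 + 5768/3 = 5600/3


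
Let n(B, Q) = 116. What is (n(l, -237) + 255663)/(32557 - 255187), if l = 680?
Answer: -255779/222630 ≈ -1.1489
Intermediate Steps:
(n(l, -237) + 255663)/(32557 - 255187) = (116 + 255663)/(32557 - 255187) = 255779/(-222630) = 255779*(-1/222630) = -255779/222630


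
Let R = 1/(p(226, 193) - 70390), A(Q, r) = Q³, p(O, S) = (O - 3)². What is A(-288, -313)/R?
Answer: 493547323392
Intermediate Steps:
p(O, S) = (-3 + O)²
R = -1/20661 (R = 1/((-3 + 226)² - 70390) = 1/(223² - 70390) = 1/(49729 - 70390) = 1/(-20661) = -1/20661 ≈ -4.8400e-5)
A(-288, -313)/R = (-288)³/(-1/20661) = -23887872*(-20661) = 493547323392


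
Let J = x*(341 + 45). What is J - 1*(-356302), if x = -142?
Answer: 301490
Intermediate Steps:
J = -54812 (J = -142*(341 + 45) = -142*386 = -54812)
J - 1*(-356302) = -54812 - 1*(-356302) = -54812 + 356302 = 301490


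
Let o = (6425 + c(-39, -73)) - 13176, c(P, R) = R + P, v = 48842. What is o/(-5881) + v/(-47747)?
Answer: 40447859/280800107 ≈ 0.14405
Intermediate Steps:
c(P, R) = P + R
o = -6863 (o = (6425 + (-39 - 73)) - 13176 = (6425 - 112) - 13176 = 6313 - 13176 = -6863)
o/(-5881) + v/(-47747) = -6863/(-5881) + 48842/(-47747) = -6863*(-1/5881) + 48842*(-1/47747) = 6863/5881 - 48842/47747 = 40447859/280800107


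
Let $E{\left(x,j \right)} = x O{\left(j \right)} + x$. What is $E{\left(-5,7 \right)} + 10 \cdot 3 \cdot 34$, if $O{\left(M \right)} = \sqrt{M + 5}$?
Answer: $1015 - 10 \sqrt{3} \approx 997.68$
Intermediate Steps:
$O{\left(M \right)} = \sqrt{5 + M}$
$E{\left(x,j \right)} = x + x \sqrt{5 + j}$ ($E{\left(x,j \right)} = x \sqrt{5 + j} + x = x + x \sqrt{5 + j}$)
$E{\left(-5,7 \right)} + 10 \cdot 3 \cdot 34 = - 5 \left(1 + \sqrt{5 + 7}\right) + 10 \cdot 3 \cdot 34 = - 5 \left(1 + \sqrt{12}\right) + 30 \cdot 34 = - 5 \left(1 + 2 \sqrt{3}\right) + 1020 = \left(-5 - 10 \sqrt{3}\right) + 1020 = 1015 - 10 \sqrt{3}$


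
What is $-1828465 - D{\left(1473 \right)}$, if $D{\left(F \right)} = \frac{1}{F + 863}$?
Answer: $- \frac{4271294241}{2336} \approx -1.8285 \cdot 10^{6}$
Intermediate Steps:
$D{\left(F \right)} = \frac{1}{863 + F}$
$-1828465 - D{\left(1473 \right)} = -1828465 - \frac{1}{863 + 1473} = -1828465 - \frac{1}{2336} = - \frac{4271294241}{2336}$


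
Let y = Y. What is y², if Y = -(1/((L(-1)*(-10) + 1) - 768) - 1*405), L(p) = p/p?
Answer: 99027278596/603729 ≈ 1.6403e+5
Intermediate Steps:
L(p) = 1
Y = 314686/777 (Y = -(1/((1*(-10) + 1) - 768) - 1*405) = -(1/((-10 + 1) - 768) - 405) = -(1/(-9 - 768) - 405) = -(1/(-777) - 405) = -(-1/777 - 405) = -1*(-314686/777) = 314686/777 ≈ 405.00)
y = 314686/777 ≈ 405.00
y² = (314686/777)² = 99027278596/603729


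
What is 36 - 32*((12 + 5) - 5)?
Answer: -348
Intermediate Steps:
36 - 32*((12 + 5) - 5) = 36 - 32*(17 - 5) = 36 - 32*12 = 36 - 384 = -348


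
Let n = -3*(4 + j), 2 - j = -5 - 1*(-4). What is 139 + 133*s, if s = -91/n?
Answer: 2146/3 ≈ 715.33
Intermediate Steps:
j = 3 (j = 2 - (-5 - 1*(-4)) = 2 - (-5 + 4) = 2 - 1*(-1) = 2 + 1 = 3)
n = -21 (n = -3*(4 + 3) = -3*7 = -21)
s = 13/3 (s = -91/(-21) = -91*(-1/21) = 13/3 ≈ 4.3333)
139 + 133*s = 139 + 133*(13/3) = 139 + 1729/3 = 2146/3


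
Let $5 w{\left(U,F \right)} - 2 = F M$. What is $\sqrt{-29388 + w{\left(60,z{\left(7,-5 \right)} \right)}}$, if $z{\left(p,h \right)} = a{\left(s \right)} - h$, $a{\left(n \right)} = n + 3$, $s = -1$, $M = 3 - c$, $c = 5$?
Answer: $\frac{6 i \sqrt{20410}}{5} \approx 171.44 i$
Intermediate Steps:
$M = -2$ ($M = 3 - 5 = -2$)
$a{\left(n \right)} = 3 + n$
$z{\left(p,h \right)} = 2 - h$ ($z{\left(p,h \right)} = \left(3 - 1\right) - h = 2 - h$)
$w{\left(U,F \right)} = \frac{2}{5} - \frac{2 F}{5}$ ($w{\left(U,F \right)} = \frac{2}{5} + \frac{F \left(-2\right)}{5} = \frac{2}{5} + \frac{\left(-2\right) F}{5} = \frac{2}{5} - \frac{2 F}{5}$)
$\sqrt{-29388 + w{\left(60,z{\left(7,-5 \right)} \right)}} = \sqrt{-29388 + \left(\frac{2}{5} - \frac{2 \left(2 - -5\right)}{5}\right)} = \sqrt{-29388 + \left(\frac{2}{5} - \frac{2 \left(2 + 5\right)}{5}\right)} = \sqrt{-29388 + \left(\frac{2}{5} - \frac{14}{5}\right)} = \sqrt{-29388 - \frac{12}{5}} = \sqrt{- \frac{146952}{5}} = \frac{6 i \sqrt{20410}}{5}$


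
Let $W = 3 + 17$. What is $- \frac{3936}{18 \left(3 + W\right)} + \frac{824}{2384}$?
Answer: $- \frac{188381}{20562} \approx -9.1616$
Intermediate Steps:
$W = 20$
$- \frac{3936}{18 \left(3 + W\right)} + \frac{824}{2384} = - \frac{3936}{18 \left(3 + 20\right)} + \frac{824}{2384} = - \frac{3936}{18 \cdot 23} + 824 \cdot \frac{1}{2384} = - \frac{3936}{414} + \frac{103}{298} = \left(-3936\right) \frac{1}{414} + \frac{103}{298} = - \frac{656}{69} + \frac{103}{298} = - \frac{188381}{20562}$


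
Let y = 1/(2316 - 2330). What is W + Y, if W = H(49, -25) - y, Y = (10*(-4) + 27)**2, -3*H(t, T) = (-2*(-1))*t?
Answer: 5729/42 ≈ 136.40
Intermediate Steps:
H(t, T) = -2*t/3 (H(t, T) = -(-2*(-1))*t/3 = -2*t/3)
y = -1/14 (y = 1/(-14) = -1/14 ≈ -0.071429)
Y = 169 (Y = (-40 + 27)**2 = (-13)**2 = 169)
W = -1369/42 (W = -2/3*49 - 1*(-1/14) = -98/3 + 1/14 = -1369/42 ≈ -32.595)
W + Y = -1369/42 + 169 = 5729/42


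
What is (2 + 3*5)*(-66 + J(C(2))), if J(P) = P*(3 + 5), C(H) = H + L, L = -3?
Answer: -1258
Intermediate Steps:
C(H) = -3 + H (C(H) = H - 3 = -3 + H)
J(P) = 8*P (J(P) = P*8 = 8*P)
(2 + 3*5)*(-66 + J(C(2))) = (2 + 3*5)*(-66 + 8*(-3 + 2)) = (2 + 15)*(-66 + 8*(-1)) = 17*(-66 - 8) = 17*(-74) = -1258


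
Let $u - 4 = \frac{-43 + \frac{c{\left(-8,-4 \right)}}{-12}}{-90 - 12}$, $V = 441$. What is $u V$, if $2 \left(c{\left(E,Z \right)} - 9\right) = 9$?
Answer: $\frac{531699}{272} \approx 1954.8$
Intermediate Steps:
$c{\left(E,Z \right)} = \frac{27}{2}$ ($c{\left(E,Z \right)} = 9 + \frac{1}{2} \cdot 9 = 9 + \frac{9}{2} = \frac{27}{2}$)
$u = \frac{3617}{816}$ ($u = 4 + \frac{-43 + \frac{27}{2 \left(-12\right)}}{-90 - 12} = 4 + \frac{-43 + \frac{27}{2} \left(- \frac{1}{12}\right)}{-102} = 4 + \left(-43 - \frac{9}{8}\right) \left(- \frac{1}{102}\right) = 4 - - \frac{353}{816} = 4 + \frac{353}{816} = \frac{3617}{816} \approx 4.4326$)
$u V = \frac{3617}{816} \cdot 441 = \frac{531699}{272}$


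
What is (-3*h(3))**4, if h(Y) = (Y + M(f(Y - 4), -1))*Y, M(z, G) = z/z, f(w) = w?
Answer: 1679616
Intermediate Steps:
M(z, G) = 1
h(Y) = Y*(1 + Y) (h(Y) = (Y + 1)*Y = (1 + Y)*Y = Y*(1 + Y))
(-3*h(3))**4 = (-9*(1 + 3))**4 = (-9*4)**4 = (-3*12)**4 = (-36)**4 = 1679616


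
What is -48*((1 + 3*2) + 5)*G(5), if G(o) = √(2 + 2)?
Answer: -1152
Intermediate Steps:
G(o) = 2 (G(o) = √4 = 2)
-48*((1 + 3*2) + 5)*G(5) = -48*((1 + 3*2) + 5)*2 = -48*((1 + 6) + 5)*2 = -48*(7 + 5)*2 = -576*2 = -48*24 = -1152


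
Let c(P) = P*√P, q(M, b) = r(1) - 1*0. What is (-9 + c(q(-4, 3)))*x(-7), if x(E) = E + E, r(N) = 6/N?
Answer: 126 - 84*√6 ≈ -79.757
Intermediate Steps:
q(M, b) = 6 (q(M, b) = 6/1 - 1*0 = 6*1 + 0 = 6 + 0 = 6)
c(P) = P^(3/2)
x(E) = 2*E
(-9 + c(q(-4, 3)))*x(-7) = (-9 + 6^(3/2))*(2*(-7)) = (-9 + 6*√6)*(-14) = 126 - 84*√6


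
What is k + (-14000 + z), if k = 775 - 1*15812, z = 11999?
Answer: -17038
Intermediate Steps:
k = -15037 (k = 775 - 15812 = -15037)
k + (-14000 + z) = -15037 + (-14000 + 11999) = -15037 - 2001 = -17038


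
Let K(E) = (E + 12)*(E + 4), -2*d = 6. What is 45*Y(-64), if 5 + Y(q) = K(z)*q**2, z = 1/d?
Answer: 7884575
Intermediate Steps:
d = -3 (d = -1/2*6 = -3)
z = -1/3 (z = 1/(-3) = -1/3 ≈ -0.33333)
K(E) = (4 + E)*(12 + E) (K(E) = (12 + E)*(4 + E) = (4 + E)*(12 + E))
Y(q) = -5 + 385*q**2/9 (Y(q) = -5 + (48 + (-1/3)**2 + 16*(-1/3))*q**2 = -5 + (48 + 1/9 - 16/3)*q**2 = -5 + 385*q**2/9)
45*Y(-64) = 45*(-5 + (385/9)*(-64)**2) = 45*(-5 + (385/9)*4096) = 45*(-5 + 1576960/9) = 45*(1576915/9) = 7884575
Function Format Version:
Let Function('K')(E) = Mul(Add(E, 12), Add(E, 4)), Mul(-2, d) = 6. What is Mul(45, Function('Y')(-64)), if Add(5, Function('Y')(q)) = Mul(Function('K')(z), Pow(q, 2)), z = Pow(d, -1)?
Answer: 7884575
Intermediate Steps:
d = -3 (d = Mul(Rational(-1, 2), 6) = -3)
z = Rational(-1, 3) (z = Pow(-3, -1) = Rational(-1, 3) ≈ -0.33333)
Function('K')(E) = Mul(Add(4, E), Add(12, E)) (Function('K')(E) = Mul(Add(12, E), Add(4, E)) = Mul(Add(4, E), Add(12, E)))
Function('Y')(q) = Add(-5, Mul(Rational(385, 9), Pow(q, 2))) (Function('Y')(q) = Add(-5, Mul(Add(48, Pow(Rational(-1, 3), 2), Mul(16, Rational(-1, 3))), Pow(q, 2))) = Add(-5, Mul(Add(48, Rational(1, 9), Rational(-16, 3)), Pow(q, 2))) = Add(-5, Mul(Rational(385, 9), Pow(q, 2))))
Mul(45, Function('Y')(-64)) = Mul(45, Add(-5, Mul(Rational(385, 9), Pow(-64, 2)))) = Mul(45, Add(-5, Mul(Rational(385, 9), 4096))) = Mul(45, Add(-5, Rational(1576960, 9))) = Mul(45, Rational(1576915, 9)) = 7884575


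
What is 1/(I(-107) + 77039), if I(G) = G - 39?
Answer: 1/76893 ≈ 1.3005e-5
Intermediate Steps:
I(G) = -39 + G
1/(I(-107) + 77039) = 1/((-39 - 107) + 77039) = 1/(-146 + 77039) = 1/76893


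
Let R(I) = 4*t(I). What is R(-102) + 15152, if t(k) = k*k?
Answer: 56768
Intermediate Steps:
t(k) = k²
R(I) = 4*I²
R(-102) + 15152 = 4*(-102)² + 15152 = 4*10404 + 15152 = 41616 + 15152 = 56768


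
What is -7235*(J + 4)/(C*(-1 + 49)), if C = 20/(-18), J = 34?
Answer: 82479/16 ≈ 5154.9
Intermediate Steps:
C = -10/9 (C = 20*(-1/18) = -10/9 ≈ -1.1111)
-7235*(J + 4)/(C*(-1 + 49)) = -7235*(-9*(34 + 4)/(10*(-1 + 49))) = -7235/((-160/(3*38))) = -7235/((-10/9*24/19)) = -7235/(-80/57) = -7235*(-57/80) = 82479/16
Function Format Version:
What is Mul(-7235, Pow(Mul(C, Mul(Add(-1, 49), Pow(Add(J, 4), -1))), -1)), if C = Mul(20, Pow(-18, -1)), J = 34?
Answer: Rational(82479, 16) ≈ 5154.9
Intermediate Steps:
C = Rational(-10, 9) (C = Mul(20, Rational(-1, 18)) = Rational(-10, 9) ≈ -1.1111)
Mul(-7235, Pow(Mul(C, Mul(Add(-1, 49), Pow(Add(J, 4), -1))), -1)) = Mul(-7235, Pow(Mul(Rational(-10, 9), Mul(Add(-1, 49), Pow(Add(34, 4), -1))), -1)) = Mul(-7235, Pow(Mul(Rational(-10, 9), Mul(48, Pow(38, -1))), -1)) = Mul(-7235, Pow(Mul(Rational(-10, 9), Mul(48, Rational(1, 38))), -1)) = Mul(-7235, Pow(Mul(Rational(-10, 9), Rational(24, 19)), -1)) = Mul(-7235, Pow(Rational(-80, 57), -1)) = Mul(-7235, Rational(-57, 80)) = Rational(82479, 16)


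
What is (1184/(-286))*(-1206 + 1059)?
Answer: 87024/143 ≈ 608.56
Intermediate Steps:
(1184/(-286))*(-1206 + 1059) = (1184*(-1/286))*(-147) = -592/143*(-147) = 87024/143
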